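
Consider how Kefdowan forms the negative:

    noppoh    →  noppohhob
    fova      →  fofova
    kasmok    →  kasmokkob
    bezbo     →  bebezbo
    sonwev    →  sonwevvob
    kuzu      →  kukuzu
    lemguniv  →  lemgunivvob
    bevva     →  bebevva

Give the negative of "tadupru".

tatadupru

noppoh and bezbo both have last vowel 'o' yet inflect differently (noppohhob, bebezbo), so the last vowel is not what conditions the rule; whether the stem ends in a vowel or a consonant is.
"tadupru" ends in a vowel. The stems ending in a vowel (kuzu → kukuzu, fova → fofova, bevva → bebevva) repeat the first consonant+vowel as a prefix.
The other pattern: stems ending in a consonant double the final consonant and add -ob.
So tadupru → tatadupru.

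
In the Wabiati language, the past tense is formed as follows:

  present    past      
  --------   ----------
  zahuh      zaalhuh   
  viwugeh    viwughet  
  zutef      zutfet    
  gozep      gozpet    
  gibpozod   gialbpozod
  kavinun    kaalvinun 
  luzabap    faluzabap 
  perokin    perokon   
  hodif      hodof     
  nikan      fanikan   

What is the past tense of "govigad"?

fagovigad

gozep and luzabap both end in -p yet inflect differently (gozpet, faluzabap), so the final letter is not what conditions the rule; the last vowel is.
"govigad" has last vowel 'a'. The stems whose last vowel is 'a' (nikan → fanikan, luzabap → faluzabap) add the prefix fa-.
So govigad → fagovigad.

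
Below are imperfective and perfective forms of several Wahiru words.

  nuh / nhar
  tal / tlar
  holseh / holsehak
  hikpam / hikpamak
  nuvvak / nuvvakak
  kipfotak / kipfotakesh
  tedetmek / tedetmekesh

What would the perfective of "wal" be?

"wal" has 1 vowel. The stems with 1 vowel (nuh → nhar, tal → tlar) delete the last vowel and add -ar.
The other patterns: stems with 2 vowels add -ak; stems with 3 vowels add -esh.
So wal → wlar.

wlar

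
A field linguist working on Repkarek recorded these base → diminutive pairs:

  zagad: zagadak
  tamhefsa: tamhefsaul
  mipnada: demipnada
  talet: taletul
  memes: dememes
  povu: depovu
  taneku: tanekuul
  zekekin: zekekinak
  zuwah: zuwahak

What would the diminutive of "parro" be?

"parro" begins with p-. The one such stem in the data (povu → depovu) adds the prefix de-, so the same rule applies.
The other patterns: stems beginning with z- add -ak; stems beginning with t- add -ul.
So parro → deparro.

deparro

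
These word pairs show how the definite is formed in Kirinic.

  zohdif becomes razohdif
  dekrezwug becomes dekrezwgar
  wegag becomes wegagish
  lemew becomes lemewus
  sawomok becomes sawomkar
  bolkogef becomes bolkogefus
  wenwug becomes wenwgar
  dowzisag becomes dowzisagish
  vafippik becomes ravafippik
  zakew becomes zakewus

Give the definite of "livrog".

"livrog" has last vowel 'o'. The one such stem in the data (sawomok → sawomkar) deletes the last vowel and adds -ar (as do wenwug, dekrezwug), so the same rule applies.
So livrog → livrgar.

livrgar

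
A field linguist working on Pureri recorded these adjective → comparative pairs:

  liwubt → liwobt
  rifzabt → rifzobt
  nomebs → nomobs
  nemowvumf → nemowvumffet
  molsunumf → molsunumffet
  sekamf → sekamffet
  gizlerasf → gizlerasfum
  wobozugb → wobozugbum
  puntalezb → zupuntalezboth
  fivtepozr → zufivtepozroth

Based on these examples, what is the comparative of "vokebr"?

vokobr

nemowvumf and gizlerasf both end in -f yet inflect differently (nemowvumffet, gizlerasfum), so the final letter is not what conditions the rule; the second-to-last letter is.
"vokebr" has second-to-last letter 'b'. The stems whose second-to-last letter is 'b' (liwubt → liwobt, rifzabt → rifzobt, nomebs → nomobs) change the last vowel to 'o'.
The other patterns: stems whose second-to-last letter is 'm' double the final consonant and add -et; stems whose second-to-last letter is 'g' or 's' add -um; stems whose second-to-last letter is 'z' add zu- … -oth around the stem.
So vokebr → vokobr.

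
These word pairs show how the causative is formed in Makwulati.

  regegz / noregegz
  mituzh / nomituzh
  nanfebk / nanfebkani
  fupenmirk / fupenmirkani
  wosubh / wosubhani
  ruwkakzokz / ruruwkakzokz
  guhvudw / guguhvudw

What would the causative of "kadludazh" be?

wosubh and mituzh both end in -h yet inflect differently (wosubhani, nomituzh), so the final letter is not what conditions the rule; the second-to-last letter is.
"kadludazh" has second-to-last letter 'z'. The one such stem in the data (mituzh → nomituzh) adds the prefix no-, so the same rule applies.
The other patterns: stems whose second-to-last letter is 'b' or 'r' add -ani; stems whose second-to-last letter is 'd' or 'k' repeat the first consonant+vowel as a prefix.
So kadludazh → nokadludazh.

nokadludazh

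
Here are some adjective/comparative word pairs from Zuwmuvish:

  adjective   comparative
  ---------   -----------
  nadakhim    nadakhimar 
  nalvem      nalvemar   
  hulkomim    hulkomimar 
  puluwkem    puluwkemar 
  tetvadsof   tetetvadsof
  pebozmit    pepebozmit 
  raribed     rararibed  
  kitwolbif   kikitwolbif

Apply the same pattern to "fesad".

nadakhim and pebozmit both have last vowel 'i' yet inflect differently (nadakhimar, pepebozmit), so the last vowel is not what conditions the rule; the final letter is.
"fesad" ends in -d. The one such stem in the data (raribed → rararibed) repeats the first consonant+vowel as a prefix (as do tetvadsof, pebozmit), so the same rule applies.
So fesad → fefesad.

fefesad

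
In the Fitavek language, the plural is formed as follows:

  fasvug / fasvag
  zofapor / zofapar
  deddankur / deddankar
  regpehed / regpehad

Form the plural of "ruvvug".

ruvvag

Every pair shown (fasvug → fasvag, zofapor → zofapar, deddankur → deddankar, …) follows the same rule: change the last vowel to 'a'.
So ruvvug → ruvvag.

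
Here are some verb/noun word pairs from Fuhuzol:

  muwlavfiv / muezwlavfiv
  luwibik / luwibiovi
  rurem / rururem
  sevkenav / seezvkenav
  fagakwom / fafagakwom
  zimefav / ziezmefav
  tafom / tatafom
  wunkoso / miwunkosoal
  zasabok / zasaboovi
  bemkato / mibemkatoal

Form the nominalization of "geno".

migenoal

"geno" ends in -o. The stems ending in -o (bemkato → mibemkatoal, wunkoso → miwunkosoal) add mi- … -al around the stem.
So geno → migenoal.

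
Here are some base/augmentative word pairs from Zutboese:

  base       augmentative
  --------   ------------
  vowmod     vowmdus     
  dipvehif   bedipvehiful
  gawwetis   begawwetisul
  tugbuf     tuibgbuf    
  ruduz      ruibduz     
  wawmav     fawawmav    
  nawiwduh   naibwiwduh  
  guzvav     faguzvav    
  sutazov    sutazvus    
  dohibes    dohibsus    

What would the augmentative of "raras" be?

fararas

dipvehif and tugbuf both end in -f yet inflect differently (bedipvehiful, tuibgbuf), so the final letter is not what conditions the rule; the last vowel is.
"raras" has last vowel 'a'. The stems whose last vowel is 'a' (guzvav → faguzvav, wawmav → fawawmav) add the prefix fa-.
The other patterns: stems whose last vowel is 'i' add be- … -ul around the stem; stems whose last vowel is 'u' insert -ib- after the first vowel; stems whose last vowel is 'e' or 'o' delete the last vowel and add -us.
So raras → fararas.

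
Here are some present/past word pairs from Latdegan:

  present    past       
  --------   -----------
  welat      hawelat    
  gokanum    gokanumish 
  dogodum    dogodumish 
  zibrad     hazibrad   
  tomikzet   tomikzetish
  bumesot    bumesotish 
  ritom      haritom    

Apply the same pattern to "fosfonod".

ritom and dogodum both end in -m yet inflect differently (haritom, dogodumish), so the final letter is not what conditions the rule; the number of vowels is.
"fosfonod" has 3 vowels. The stems with 3 vowels (dogodum → dogodumish, bumesot → bumesotish, tomikzet → tomikzetish) add -ish.
The other pattern: stems with 2 vowels add the prefix ha-.
So fosfonod → fosfonodish.

fosfonodish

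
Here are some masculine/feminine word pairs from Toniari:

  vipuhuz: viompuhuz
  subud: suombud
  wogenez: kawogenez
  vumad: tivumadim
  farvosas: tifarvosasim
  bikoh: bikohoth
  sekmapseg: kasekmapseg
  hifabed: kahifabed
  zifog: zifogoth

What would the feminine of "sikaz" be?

tisikazim

zifog and sekmapseg both end in -g yet inflect differently (zifogoth, kasekmapseg), so the final letter is not what conditions the rule; the last vowel is.
"sikaz" has last vowel 'a'. The stems whose last vowel is 'a' (vumad → tivumadim, farvosas → tifarvosasim) add ti- … -im around the stem.
So sikaz → tisikazim.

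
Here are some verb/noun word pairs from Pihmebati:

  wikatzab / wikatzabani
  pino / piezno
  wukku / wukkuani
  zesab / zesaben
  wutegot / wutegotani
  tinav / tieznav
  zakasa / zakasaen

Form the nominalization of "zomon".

wikatzab and zesab both end in -b yet inflect differently (wikatzabani, zesaben), so the final letter is not what conditions the rule; the first letter is.
"zomon" begins with z-. The stems beginning with z- (zesab → zesaben, zakasa → zakasaen) add -en.
So zomon → zomonen.

zomonen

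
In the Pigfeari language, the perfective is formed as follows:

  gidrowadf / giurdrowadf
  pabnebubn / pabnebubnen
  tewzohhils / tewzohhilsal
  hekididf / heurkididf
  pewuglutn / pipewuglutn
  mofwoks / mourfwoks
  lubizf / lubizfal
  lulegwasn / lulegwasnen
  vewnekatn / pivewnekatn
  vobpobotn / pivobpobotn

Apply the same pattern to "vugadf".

vewnekatn and pabnebubn both end in -n yet inflect differently (pivewnekatn, pabnebubnen), so the final letter is not what conditions the rule; the second-to-last letter is.
"vugadf" has second-to-last letter 'd'. The stems whose second-to-last letter is 'd' (hekididf → heurkididf, gidrowadf → giurdrowadf) insert -ur- after the first vowel.
The other patterns: stems whose second-to-last letter is 't' add the prefix pi-; stems whose second-to-last letter is 'b' or 's' add -en; stems whose second-to-last letter is 'l' or 'z' add -al.
So vugadf → vuurgadf.

vuurgadf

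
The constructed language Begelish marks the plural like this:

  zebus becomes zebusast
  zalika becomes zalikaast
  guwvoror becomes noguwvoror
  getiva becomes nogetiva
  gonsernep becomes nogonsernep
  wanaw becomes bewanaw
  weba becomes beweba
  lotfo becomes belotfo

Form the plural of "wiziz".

zalika and getiva both end in -a yet inflect differently (zalikaast, nogetiva), so the final letter is not what conditions the rule; the first letter is.
"wiziz" begins with w-. The stems beginning with w- (wanaw → bewanaw, weba → beweba) add the prefix be-.
The other patterns: stems beginning with z- add -ast; stems beginning with g- add the prefix no-.
So wiziz → bewiziz.

bewiziz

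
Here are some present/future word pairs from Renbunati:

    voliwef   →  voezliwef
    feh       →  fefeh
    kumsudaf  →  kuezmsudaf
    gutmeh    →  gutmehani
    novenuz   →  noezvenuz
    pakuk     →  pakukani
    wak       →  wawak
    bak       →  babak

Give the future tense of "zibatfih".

wak and pakuk both end in -k yet inflect differently (wawak, pakukani), so the final letter is not what conditions the rule; the number of vowels is.
"zibatfih" has 3 vowels. The stems with 3 vowels (voliwef → voezliwef, kumsudaf → kuezmsudaf, novenuz → noezvenuz) insert -ez- after the first vowel.
So zibatfih → ziezbatfih.

ziezbatfih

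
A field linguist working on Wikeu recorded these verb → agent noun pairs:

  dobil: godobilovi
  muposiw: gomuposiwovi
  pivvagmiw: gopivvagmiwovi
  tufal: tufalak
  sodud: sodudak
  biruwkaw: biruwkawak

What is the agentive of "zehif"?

gozehifovi

"zehif" has last vowel 'i'. The stems whose last vowel is 'i' (dobil → godobilovi, muposiw → gomuposiwovi, pivvagmiw → gopivvagmiwovi) add go- … -ovi around the stem.
The other pattern: stems whose last vowel is 'a' or 'u' add -ak.
So zehif → gozehifovi.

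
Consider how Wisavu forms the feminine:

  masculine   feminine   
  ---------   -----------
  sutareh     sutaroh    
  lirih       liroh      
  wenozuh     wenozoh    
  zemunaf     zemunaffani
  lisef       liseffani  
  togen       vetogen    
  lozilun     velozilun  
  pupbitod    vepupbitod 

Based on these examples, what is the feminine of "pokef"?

sutareh and lisef both have last vowel 'e' yet inflect differently (sutaroh, liseffani), so the last vowel is not what conditions the rule; the final letter is.
"pokef" ends in -f. The stems ending in -f (zemunaf → zemunaffani, lisef → liseffani) double the final consonant and add -ani.
The other patterns: stems ending in -h change the last vowel to 'o'; stems ending in -d or -n add the prefix ve-.
So pokef → pokeffani.

pokeffani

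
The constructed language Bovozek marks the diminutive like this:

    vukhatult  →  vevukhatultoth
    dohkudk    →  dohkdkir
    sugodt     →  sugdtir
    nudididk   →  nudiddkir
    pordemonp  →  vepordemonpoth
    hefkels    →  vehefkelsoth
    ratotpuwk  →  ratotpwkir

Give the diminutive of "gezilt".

sugodt and vukhatult both end in -t yet inflect differently (sugdtir, vevukhatultoth), so the final letter is not what conditions the rule; the second-to-last letter is.
"gezilt" has second-to-last letter 'l'. The stems whose second-to-last letter is 'l' (vukhatult → vevukhatultoth, hefkels → vehefkelsoth) add ve- … -oth around the stem.
So gezilt → vegeziltoth.

vegeziltoth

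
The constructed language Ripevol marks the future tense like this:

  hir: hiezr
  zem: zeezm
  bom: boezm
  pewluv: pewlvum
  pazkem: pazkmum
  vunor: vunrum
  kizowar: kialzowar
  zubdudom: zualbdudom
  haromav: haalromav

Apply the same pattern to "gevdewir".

gealvdewir

zem and pazkem both end in -m yet inflect differently (zeezm, pazkmum), so the final letter is not what conditions the rule; the number of vowels is.
"gevdewir" has 3 vowels. The stems with 3 vowels (kizowar → kialzowar, zubdudom → zualbdudom, haromav → haalromav) insert -al- after the first vowel.
So gevdewir → gealvdewir.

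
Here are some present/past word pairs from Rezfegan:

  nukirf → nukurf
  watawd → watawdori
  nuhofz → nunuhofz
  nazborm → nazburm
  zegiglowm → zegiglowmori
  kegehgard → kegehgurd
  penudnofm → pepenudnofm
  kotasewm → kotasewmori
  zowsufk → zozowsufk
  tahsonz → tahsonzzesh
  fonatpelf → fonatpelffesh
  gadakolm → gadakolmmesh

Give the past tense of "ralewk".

ralewkori

kotasewm and nazborm both end in -m yet inflect differently (kotasewmori, nazburm), so the final letter is not what conditions the rule; the second-to-last letter is.
"ralewk" has second-to-last letter 'w'. The stems whose second-to-last letter is 'w' (watawd → watawdori, kotasewm → kotasewmori, zegiglowm → zegiglowmori) add -ori.
The other patterns: stems whose second-to-last letter is 'r' change the last vowel to 'u'; stems whose second-to-last letter is 'f' repeat the first consonant+vowel as a prefix; stems whose second-to-last letter is 'l' or 'n' double the final consonant and add -esh.
So ralewk → ralewkori.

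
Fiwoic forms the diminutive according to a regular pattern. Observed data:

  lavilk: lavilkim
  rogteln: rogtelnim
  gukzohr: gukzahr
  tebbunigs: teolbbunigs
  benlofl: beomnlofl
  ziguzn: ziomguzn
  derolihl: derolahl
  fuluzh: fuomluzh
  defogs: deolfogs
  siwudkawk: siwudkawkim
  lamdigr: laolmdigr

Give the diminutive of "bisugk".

lamdigr and gukzohr both end in -r yet inflect differently (laolmdigr, gukzahr), so the final letter is not what conditions the rule; the second-to-last letter is.
"bisugk" has second-to-last letter 'g'. The stems whose second-to-last letter is 'g' (defogs → deolfogs, lamdigr → laolmdigr, tebbunigs → teolbbunigs) insert -ol- after the first vowel.
The other patterns: stems whose second-to-last letter is 'h' change the last vowel to 'a'; stems whose second-to-last letter is 'l' or 'w' add -im; stems whose second-to-last letter is 'f' or 'z' insert -om- after the first vowel.
So bisugk → biolsugk.

biolsugk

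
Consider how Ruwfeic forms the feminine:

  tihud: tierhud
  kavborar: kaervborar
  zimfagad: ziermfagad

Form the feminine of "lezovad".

leerzovad

Every pair shown (tihud → tierhud, kavborar → kaervborar, zimfagad → ziermfagad) follows the same rule: insert -er- after the first vowel.
So lezovad → leerzovad.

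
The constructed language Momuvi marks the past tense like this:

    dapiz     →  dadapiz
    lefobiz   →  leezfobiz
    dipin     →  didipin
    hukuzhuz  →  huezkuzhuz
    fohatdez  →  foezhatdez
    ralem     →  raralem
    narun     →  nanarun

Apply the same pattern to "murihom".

dapiz and lefobiz both end in -z yet inflect differently (dadapiz, leezfobiz), so the final letter is not what conditions the rule; the number of vowels is.
"murihom" has 3 vowels. The stems with 3 vowels (lefobiz → leezfobiz, fohatdez → foezhatdez, hukuzhuz → huezkuzhuz) insert -ez- after the first vowel.
The other pattern: stems with 2 vowels repeat the first consonant+vowel as a prefix.
So murihom → muezrihom.

muezrihom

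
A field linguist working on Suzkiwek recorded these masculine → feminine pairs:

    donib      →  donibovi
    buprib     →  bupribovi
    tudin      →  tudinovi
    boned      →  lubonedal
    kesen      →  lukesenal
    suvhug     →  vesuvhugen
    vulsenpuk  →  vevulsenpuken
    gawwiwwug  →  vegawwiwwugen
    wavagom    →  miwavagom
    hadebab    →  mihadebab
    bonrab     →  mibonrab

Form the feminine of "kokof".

mikokof

tudin and kesen both end in -n yet inflect differently (tudinovi, lukesenal), so the final letter is not what conditions the rule; the last vowel is.
"kokof" has last vowel 'o'. The one such stem in the data (wavagom → miwavagom) adds the prefix mi-, so the same rule applies.
The other patterns: stems whose last vowel is 'i' add -ovi; stems whose last vowel is 'e' add lu- … -al around the stem; stems whose last vowel is 'u' add ve- … -en around the stem.
So kokof → mikokof.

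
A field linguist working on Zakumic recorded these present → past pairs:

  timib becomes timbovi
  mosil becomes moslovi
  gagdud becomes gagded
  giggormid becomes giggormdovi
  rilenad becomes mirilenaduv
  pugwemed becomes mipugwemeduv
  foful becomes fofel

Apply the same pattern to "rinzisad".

foful and mosil both end in -l yet inflect differently (fofel, moslovi), so the final letter is not what conditions the rule; the last vowel is.
"rinzisad" has last vowel 'a'. The one such stem in the data (rilenad → mirilenaduv) adds mi- … -uv around the stem, so the same rule applies.
The other patterns: stems whose last vowel is 'u' change the last vowel to 'e'; stems whose last vowel is 'i' delete the last vowel and add -ovi.
So rinzisad → mirinzisaduv.

mirinzisaduv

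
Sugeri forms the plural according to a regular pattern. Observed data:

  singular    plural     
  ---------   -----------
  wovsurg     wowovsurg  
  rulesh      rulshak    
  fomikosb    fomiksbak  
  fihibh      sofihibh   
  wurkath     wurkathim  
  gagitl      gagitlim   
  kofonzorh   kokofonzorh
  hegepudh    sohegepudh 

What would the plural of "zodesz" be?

zodszak

kofonzorh and wurkath both end in -h yet inflect differently (kokofonzorh, wurkathim), so the final letter is not what conditions the rule; the second-to-last letter is.
"zodesz" has second-to-last letter 's'. The stems whose second-to-last letter is 's' (fomikosb → fomiksbak, rulesh → rulshak) delete the last vowel and add -ak.
The other patterns: stems whose second-to-last letter is 'r' repeat the first consonant+vowel as a prefix; stems whose second-to-last letter is 't' add -im; stems whose second-to-last letter is 'b' or 'd' add the prefix so-.
So zodesz → zodszak.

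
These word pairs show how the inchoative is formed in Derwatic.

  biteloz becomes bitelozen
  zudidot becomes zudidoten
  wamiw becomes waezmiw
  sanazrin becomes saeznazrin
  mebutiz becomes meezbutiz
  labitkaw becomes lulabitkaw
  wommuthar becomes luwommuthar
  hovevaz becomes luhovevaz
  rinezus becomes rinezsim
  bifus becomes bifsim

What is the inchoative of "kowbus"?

biteloz and mebutiz both end in -z yet inflect differently (bitelozen, meezbutiz), so the final letter is not what conditions the rule; the last vowel is.
"kowbus" has last vowel 'u'. The stems whose last vowel is 'u' (rinezus → rinezsim, bifus → bifsim) delete the last vowel and add -im.
So kowbus → kowbsim.

kowbsim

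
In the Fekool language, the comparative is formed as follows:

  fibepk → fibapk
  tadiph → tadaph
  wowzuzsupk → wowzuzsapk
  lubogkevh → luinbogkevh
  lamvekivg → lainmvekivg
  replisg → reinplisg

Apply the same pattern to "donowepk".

donowapk

tadiph and lubogkevh both end in -h yet inflect differently (tadaph, luinbogkevh), so the final letter is not what conditions the rule; the second-to-last letter is.
"donowepk" has second-to-last letter 'p'. The stems whose second-to-last letter is 'p' (fibepk → fibapk, tadiph → tadaph, wowzuzsupk → wowzuzsapk) change the last vowel to 'a'.
The other pattern: stems whose second-to-last letter is 's' or 'v' insert -in- after the first vowel.
So donowepk → donowapk.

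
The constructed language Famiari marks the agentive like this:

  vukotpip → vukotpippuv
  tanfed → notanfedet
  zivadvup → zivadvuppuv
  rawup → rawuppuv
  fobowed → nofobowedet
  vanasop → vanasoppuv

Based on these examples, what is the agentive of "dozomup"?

zivadvup and fobowed both have 3 vowels yet inflect differently (zivadvuppuv, nofobowedet), so the number of vowels is not what conditions the rule; the final letter is.
"dozomup" ends in -p. The stems ending in -p (zivadvup → zivadvuppuv, vukotpip → vukotpippuv, vanasop → vanasoppuv) double the final consonant and add -uv.
So dozomup → dozomuppuv.

dozomuppuv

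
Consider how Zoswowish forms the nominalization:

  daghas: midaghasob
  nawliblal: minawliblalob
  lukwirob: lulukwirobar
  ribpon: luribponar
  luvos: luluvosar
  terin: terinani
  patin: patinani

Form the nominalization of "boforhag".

daghas and luvos both end in -s yet inflect differently (midaghasob, luluvosar), so the final letter is not what conditions the rule; the last vowel is.
"boforhag" has last vowel 'a'. The stems whose last vowel is 'a' (daghas → midaghasob, nawliblal → minawliblalob) add mi- … -ob around the stem.
So boforhag → miboforhagob.

miboforhagob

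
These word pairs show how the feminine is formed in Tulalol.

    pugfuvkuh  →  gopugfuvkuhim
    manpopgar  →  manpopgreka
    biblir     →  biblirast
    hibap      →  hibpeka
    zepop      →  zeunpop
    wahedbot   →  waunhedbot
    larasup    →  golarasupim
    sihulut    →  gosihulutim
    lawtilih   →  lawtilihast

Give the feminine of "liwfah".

"liwfah" has last vowel 'a'. The stems whose last vowel is 'a' (hibap → hibpeka, manpopgar → manpopgreka) delete the last vowel and add -eka.
The other patterns: stems whose last vowel is 'u' add go- … -im around the stem; stems whose last vowel is 'o' insert -un- after the first vowel; stems whose last vowel is 'i' add -ast.
So liwfah → liwfheka.

liwfheka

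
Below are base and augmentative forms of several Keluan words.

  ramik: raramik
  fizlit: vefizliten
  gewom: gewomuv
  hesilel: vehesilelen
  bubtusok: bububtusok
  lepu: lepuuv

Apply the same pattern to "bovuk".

"bovuk" ends in -k. The stems ending in -k (ramik → raramik, bubtusok → bububtusok) repeat the first consonant+vowel as a prefix.
The other patterns: stems ending in -m or -u add -uv; stems ending in -l or -t add ve- … -en around the stem.
So bovuk → bobovuk.

bobovuk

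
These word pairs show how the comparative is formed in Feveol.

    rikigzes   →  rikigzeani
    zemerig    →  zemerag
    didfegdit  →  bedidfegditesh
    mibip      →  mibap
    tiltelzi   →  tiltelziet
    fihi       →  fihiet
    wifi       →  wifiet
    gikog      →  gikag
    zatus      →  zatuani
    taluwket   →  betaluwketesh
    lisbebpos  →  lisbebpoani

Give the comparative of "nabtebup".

"nabtebup" ends in -p. The one such stem in the data (mibip → mibap) changes the last vowel to 'a' (as do zemerig, gikog), so the same rule applies.
So nabtebup → nabtebap.

nabtebap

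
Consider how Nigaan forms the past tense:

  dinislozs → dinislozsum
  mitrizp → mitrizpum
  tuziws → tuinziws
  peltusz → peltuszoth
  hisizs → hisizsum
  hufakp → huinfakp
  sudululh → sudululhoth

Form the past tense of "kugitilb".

"kugitilb" has second-to-last letter 'l'. The one such stem in the data (sudululh → sudululhoth) adds -oth, so the same rule applies.
The other patterns: stems whose second-to-last letter is 'k' or 'w' insert -in- after the first vowel; stems whose second-to-last letter is 'z' add -um.
So kugitilb → kugitilboth.

kugitilboth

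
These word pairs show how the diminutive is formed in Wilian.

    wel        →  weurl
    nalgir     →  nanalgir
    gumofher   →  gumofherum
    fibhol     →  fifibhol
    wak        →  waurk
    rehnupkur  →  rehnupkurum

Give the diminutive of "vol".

vourl

wel and fibhol both end in -l yet inflect differently (weurl, fifibhol), so the final letter is not what conditions the rule; the number of vowels is.
"vol" has 1 vowel. The stems with 1 vowel (wak → waurk, wel → weurl) insert -ur- after the first vowel.
The other patterns: stems with 2 vowels repeat the first consonant+vowel as a prefix; stems with 3 vowels add -um.
So vol → vourl.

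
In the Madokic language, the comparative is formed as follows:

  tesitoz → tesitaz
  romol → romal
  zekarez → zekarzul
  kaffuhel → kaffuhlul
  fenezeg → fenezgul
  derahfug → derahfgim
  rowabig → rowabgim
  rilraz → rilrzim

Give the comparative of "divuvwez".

tesitoz and zekarez both end in -z yet inflect differently (tesitaz, zekarzul), so the final letter is not what conditions the rule; the last vowel is.
"divuvwez" has last vowel 'e'. The stems whose last vowel is 'e' (zekarez → zekarzul, kaffuhel → kaffuhlul, fenezeg → fenezgul) delete the last vowel and add -ul.
The other patterns: stems whose last vowel is 'o' change the last vowel to 'a'; stems whose last vowel is 'a', 'i' or 'u' delete the last vowel and add -im.
So divuvwez → divuvwzul.

divuvwzul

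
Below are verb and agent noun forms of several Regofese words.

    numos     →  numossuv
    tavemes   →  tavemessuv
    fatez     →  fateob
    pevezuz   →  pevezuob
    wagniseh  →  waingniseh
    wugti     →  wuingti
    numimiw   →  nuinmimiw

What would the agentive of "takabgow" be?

tainkabgow

tavemes and fatez both have last vowel 'e' yet inflect differently (tavemessuv, fateob), so the last vowel is not what conditions the rule; the final letter is.
"takabgow" ends in -w. The one such stem in the data (numimiw → nuinmimiw) inserts -in- after the first vowel (as do wagniseh, wugti), so the same rule applies.
The other patterns: stems ending in -s double the final consonant and add -uv; stems ending in -z drop the final letter and add -ob.
So takabgow → tainkabgow.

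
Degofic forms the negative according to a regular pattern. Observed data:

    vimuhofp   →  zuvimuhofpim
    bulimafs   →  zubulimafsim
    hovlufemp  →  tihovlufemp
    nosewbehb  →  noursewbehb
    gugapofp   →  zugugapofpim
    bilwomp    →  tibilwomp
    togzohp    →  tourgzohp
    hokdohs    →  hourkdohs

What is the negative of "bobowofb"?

zubobowofbim

"bobowofb" has second-to-last letter 'f'. The stems whose second-to-last letter is 'f' (vimuhofp → zuvimuhofpim, bulimafs → zubulimafsim, gugapofp → zugugapofpim) add zu- … -im around the stem.
So bobowofb → zubobowofbim.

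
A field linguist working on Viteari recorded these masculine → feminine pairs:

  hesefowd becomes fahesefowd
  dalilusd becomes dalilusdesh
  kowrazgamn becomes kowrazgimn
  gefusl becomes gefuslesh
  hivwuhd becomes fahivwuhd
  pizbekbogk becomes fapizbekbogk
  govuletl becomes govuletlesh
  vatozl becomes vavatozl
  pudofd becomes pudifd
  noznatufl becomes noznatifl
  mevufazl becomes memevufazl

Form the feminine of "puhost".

noznatufl and vatozl both end in -l yet inflect differently (noznatifl, vavatozl), so the final letter is not what conditions the rule; the second-to-last letter is.
"puhost" has second-to-last letter 's'. The stems whose second-to-last letter is 's' (dalilusd → dalilusdesh, gefusl → gefuslesh) add -esh.
So puhost → puhostesh.

puhostesh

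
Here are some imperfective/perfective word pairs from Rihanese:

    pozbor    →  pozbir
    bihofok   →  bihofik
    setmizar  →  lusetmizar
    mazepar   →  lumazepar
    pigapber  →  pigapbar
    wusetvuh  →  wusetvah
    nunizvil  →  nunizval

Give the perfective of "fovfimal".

lufovfimal

pozbor and setmizar both end in -r yet inflect differently (pozbir, lusetmizar), so the final letter is not what conditions the rule; the last vowel is.
"fovfimal" has last vowel 'a'. The stems whose last vowel is 'a' (setmizar → lusetmizar, mazepar → lumazepar) add the prefix lu-.
So fovfimal → lufovfimal.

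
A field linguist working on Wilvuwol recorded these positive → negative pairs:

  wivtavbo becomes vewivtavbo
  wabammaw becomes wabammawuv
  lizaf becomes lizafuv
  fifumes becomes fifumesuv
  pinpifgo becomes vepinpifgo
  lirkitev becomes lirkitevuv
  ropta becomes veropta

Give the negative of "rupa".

verupa

"rupa" ends in a vowel. The stems ending in a vowel (pinpifgo → vepinpifgo, ropta → veropta, wivtavbo → vewivtavbo) add the prefix ve-.
The other pattern: stems ending in a consonant add -uv.
So rupa → verupa.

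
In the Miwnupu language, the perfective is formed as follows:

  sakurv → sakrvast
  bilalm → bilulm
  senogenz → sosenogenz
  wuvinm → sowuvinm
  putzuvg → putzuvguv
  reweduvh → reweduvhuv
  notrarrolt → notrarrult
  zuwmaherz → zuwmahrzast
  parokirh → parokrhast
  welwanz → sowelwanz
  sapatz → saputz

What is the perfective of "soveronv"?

sosoveronv

senogenz and zuwmaherz both end in -z yet inflect differently (sosenogenz, zuwmahrzast), so the final letter is not what conditions the rule; the second-to-last letter is.
"soveronv" has second-to-last letter 'n'. The stems whose second-to-last letter is 'n' (wuvinm → sowuvinm, senogenz → sosenogenz, welwanz → sowelwanz) add the prefix so-.
The other patterns: stems whose second-to-last letter is 'r' delete the last vowel and add -ast; stems whose second-to-last letter is 'v' add -uv; stems whose second-to-last letter is 'l' or 't' change the last vowel to 'u'.
So soveronv → sosoveronv.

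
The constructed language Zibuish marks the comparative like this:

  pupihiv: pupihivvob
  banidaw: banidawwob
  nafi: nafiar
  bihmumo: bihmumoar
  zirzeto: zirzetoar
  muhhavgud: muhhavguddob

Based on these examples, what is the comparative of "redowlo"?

redowloar

nafi and pupihiv both have last vowel 'i' yet inflect differently (nafiar, pupihivvob), so the last vowel is not what conditions the rule; whether the stem ends in a vowel or a consonant is.
"redowlo" ends in a vowel. The stems ending in a vowel (nafi → nafiar, bihmumo → bihmumoar, zirzeto → zirzetoar) add -ar.
So redowlo → redowloar.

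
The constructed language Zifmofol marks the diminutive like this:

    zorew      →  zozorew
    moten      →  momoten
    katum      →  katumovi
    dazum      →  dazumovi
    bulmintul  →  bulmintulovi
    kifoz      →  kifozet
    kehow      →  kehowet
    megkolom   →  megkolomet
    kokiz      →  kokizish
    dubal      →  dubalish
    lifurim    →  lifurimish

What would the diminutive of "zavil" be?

zavilish

"zavil" has last vowel 'i'. The stems whose last vowel is 'i' (kokiz → kokizish, lifurim → lifurimish) add -ish.
So zavil → zavilish.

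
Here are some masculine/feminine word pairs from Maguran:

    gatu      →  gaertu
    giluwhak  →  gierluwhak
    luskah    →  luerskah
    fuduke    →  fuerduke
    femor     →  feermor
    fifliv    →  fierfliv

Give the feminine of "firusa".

fierrusa

Every pair shown (gatu → gaertu, giluwhak → gierluwhak, luskah → luerskah, …) follows the same rule: insert -er- after the first vowel.
So firusa → fierrusa.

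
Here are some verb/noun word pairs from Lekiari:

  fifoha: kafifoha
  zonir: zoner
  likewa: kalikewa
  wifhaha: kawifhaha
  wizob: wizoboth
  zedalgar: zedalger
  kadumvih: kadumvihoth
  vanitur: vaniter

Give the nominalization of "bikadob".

likewa and zedalgar both have last vowel 'a' yet inflect differently (kalikewa, zedalger), so the last vowel is not what conditions the rule; the final letter is.
"bikadob" ends in -b. The one such stem in the data (wizob → wizoboth) adds -oth, so the same rule applies.
The other patterns: stems ending in -a add the prefix ka-; stems ending in -r change the last vowel to 'e'.
So bikadob → bikadoboth.

bikadoboth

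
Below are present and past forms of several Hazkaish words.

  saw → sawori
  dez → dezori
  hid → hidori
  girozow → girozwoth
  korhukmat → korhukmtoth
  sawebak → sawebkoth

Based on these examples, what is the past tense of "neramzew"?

"neramzew" has 3 vowels. The stems with 3 vowels (girozow → girozwoth, korhukmat → korhukmtoth, sawebak → sawebkoth) delete the last vowel and add -oth.
So neramzew → neramzwoth.

neramzwoth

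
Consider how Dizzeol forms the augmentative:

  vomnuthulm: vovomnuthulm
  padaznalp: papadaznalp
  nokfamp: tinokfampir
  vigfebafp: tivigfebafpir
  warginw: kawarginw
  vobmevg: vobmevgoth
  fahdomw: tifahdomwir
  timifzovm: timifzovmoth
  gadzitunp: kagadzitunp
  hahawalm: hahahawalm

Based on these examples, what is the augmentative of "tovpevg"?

tovpevgoth

"tovpevg" has second-to-last letter 'v'. The stems whose second-to-last letter is 'v' (timifzovm → timifzovmoth, vobmevg → vobmevgoth) add -oth.
So tovpevg → tovpevgoth.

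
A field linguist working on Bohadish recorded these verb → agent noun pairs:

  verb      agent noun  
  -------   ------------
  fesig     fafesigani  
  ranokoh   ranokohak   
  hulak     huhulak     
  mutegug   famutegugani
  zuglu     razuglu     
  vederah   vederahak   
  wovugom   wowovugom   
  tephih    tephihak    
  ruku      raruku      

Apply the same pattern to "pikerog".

"pikerog" ends in -g. The stems ending in -g (mutegug → famutegugani, fesig → fafesigani) add fa- … -ani around the stem.
The other patterns: stems ending in -h add -ak; stems ending in -u add the prefix ra-; stems ending in -k or -m repeat the first consonant+vowel as a prefix.
So pikerog → fapikerogani.

fapikerogani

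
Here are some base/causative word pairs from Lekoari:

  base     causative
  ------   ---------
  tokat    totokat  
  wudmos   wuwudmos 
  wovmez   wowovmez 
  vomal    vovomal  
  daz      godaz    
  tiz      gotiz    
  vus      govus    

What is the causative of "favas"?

fafavas

wovmez and daz both end in -z yet inflect differently (wowovmez, godaz), so the final letter is not what conditions the rule; the number of vowels is.
"favas" has 2 vowels. The stems with 2 vowels (tokat → totokat, wudmos → wuwudmos, wovmez → wowovmez) repeat the first consonant+vowel as a prefix.
The other pattern: stems with 1 vowel add the prefix go-.
So favas → fafavas.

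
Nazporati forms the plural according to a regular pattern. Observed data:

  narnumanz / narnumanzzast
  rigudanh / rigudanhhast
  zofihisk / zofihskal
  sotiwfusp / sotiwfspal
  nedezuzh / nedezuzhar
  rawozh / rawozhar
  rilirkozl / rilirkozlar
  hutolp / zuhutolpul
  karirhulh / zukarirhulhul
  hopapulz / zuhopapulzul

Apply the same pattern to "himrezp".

rigudanh and nedezuzh both end in -h yet inflect differently (rigudanhhast, nedezuzhar), so the final letter is not what conditions the rule; the second-to-last letter is.
"himrezp" has second-to-last letter 'z'. The stems whose second-to-last letter is 'z' (nedezuzh → nedezuzhar, rawozh → rawozhar, rilirkozl → rilirkozlar) add -ar.
So himrezp → himrezpar.

himrezpar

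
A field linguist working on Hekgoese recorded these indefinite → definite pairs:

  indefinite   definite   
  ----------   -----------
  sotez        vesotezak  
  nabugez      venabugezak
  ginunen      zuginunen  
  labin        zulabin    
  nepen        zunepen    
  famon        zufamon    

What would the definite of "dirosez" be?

vedirosezak

ginunen and nabugez both have last vowel 'e' yet inflect differently (zuginunen, venabugezak), so the last vowel is not what conditions the rule; the final letter is.
"dirosez" ends in -z. The stems ending in -z (nabugez → venabugezak, sotez → vesotezak) add ve- … -ak around the stem.
The other pattern: stems ending in -n add the prefix zu-.
So dirosez → vedirosezak.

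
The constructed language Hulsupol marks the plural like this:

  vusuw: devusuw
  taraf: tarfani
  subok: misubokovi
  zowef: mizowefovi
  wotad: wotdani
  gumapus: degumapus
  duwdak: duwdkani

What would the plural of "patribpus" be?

taraf and zowef both end in -f yet inflect differently (tarfani, mizowefovi), so the final letter is not what conditions the rule; the last vowel is.
"patribpus" has last vowel 'u'. The stems whose last vowel is 'u' (vusuw → devusuw, gumapus → degumapus) add the prefix de-.
So patribpus → depatribpus.

depatribpus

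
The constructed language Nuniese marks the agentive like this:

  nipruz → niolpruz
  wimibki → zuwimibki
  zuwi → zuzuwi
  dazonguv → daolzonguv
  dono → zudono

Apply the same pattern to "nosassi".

"nosassi" ends in a vowel. The stems ending in a vowel (wimibki → zuwimibki, dono → zudono, zuwi → zuzuwi) add the prefix zu-.
The other pattern: stems ending in a consonant insert -ol- after the first vowel.
So nosassi → zunosassi.

zunosassi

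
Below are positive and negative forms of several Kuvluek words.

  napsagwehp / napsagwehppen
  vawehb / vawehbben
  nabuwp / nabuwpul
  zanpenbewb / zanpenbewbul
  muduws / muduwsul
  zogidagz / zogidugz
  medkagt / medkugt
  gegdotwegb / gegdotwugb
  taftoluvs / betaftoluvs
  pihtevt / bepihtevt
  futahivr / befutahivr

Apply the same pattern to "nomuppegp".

nomuppugp

napsagwehp and nabuwp both end in -p yet inflect differently (napsagwehppen, nabuwpul), so the final letter is not what conditions the rule; the second-to-last letter is.
"nomuppegp" has second-to-last letter 'g'. The stems whose second-to-last letter is 'g' (zogidagz → zogidugz, medkagt → medkugt, gegdotwegb → gegdotwugb) change the last vowel to 'u'.
So nomuppegp → nomuppugp.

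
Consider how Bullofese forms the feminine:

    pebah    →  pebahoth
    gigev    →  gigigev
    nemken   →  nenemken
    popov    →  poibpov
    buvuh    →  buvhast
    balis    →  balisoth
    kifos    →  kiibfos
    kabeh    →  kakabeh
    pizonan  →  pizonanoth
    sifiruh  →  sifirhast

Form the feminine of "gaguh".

gaghast

"gaguh" has last vowel 'u'. The stems whose last vowel is 'u' (buvuh → buvhast, sifiruh → sifirhast) delete the last vowel and add -ast.
The other patterns: stems whose last vowel is 'e' repeat the first consonant+vowel as a prefix; stems whose last vowel is 'o' insert -ib- after the first vowel; stems whose last vowel is 'a' or 'i' add -oth.
So gaguh → gaghast.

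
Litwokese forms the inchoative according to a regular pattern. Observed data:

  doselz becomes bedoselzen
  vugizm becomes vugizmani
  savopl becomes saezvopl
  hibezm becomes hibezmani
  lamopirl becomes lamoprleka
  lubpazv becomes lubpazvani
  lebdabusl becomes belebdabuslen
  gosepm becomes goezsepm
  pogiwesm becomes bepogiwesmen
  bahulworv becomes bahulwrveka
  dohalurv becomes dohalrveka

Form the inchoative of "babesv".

"babesv" has second-to-last letter 's'. The stems whose second-to-last letter is 's' (lebdabusl → belebdabuslen, pogiwesm → bepogiwesmen) add be- … -en around the stem.
So babesv → bebabesven.

bebabesven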